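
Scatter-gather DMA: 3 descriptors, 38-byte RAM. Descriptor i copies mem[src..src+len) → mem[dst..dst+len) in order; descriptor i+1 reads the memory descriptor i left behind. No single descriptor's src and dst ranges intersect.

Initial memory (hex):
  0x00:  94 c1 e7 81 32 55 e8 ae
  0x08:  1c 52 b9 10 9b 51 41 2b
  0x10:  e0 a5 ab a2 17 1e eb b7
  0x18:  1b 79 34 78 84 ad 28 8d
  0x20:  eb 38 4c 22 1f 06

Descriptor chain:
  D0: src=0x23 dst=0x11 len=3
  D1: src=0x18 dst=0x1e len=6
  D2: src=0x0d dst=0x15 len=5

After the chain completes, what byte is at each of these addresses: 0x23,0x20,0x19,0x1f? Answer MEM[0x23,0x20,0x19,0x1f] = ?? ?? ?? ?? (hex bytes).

#0 dst[0x11+3] := {0x22,0x1f,0x06}
#1 dst[0x1e+6] := {0x1b,0x79,0x34,0x78,0x84,0xad}
#2 dst[0x15+5] := {0x51,0x41,0x2b,0xe0,0x22}
query mem[0x23]=0xad, mem[0x20]=0x34, mem[0x19]=0x22, mem[0x1f]=0x79

MEM[0x23,0x20,0x19,0x1f] = ad 34 22 79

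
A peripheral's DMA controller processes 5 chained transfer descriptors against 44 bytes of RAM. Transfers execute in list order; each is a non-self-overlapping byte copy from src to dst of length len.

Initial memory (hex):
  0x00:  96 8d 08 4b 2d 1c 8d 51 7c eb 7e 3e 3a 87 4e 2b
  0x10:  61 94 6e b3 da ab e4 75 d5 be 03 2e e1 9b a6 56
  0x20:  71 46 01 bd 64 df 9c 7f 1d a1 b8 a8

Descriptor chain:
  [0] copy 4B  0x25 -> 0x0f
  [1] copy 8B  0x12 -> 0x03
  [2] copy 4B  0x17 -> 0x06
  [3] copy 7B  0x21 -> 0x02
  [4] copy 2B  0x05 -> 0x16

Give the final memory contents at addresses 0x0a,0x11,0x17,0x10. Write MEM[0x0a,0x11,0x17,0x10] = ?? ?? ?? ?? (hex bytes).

#0 dst[0x0f+4] := {0xdf,0x9c,0x7f,0x1d}
#1 dst[0x03+8] := {0x1d,0xb3,0xda,0xab,0xe4,0x75,0xd5,0xbe}
#2 dst[0x06+4] := {0x75,0xd5,0xbe,0x03}
#3 dst[0x02+7] := {0x46,0x01,0xbd,0x64,0xdf,0x9c,0x7f}
#4 dst[0x16+2] := {0x64,0xdf}
query mem[0x0a]=0xbe, mem[0x11]=0x7f, mem[0x17]=0xdf, mem[0x10]=0x9c

MEM[0x0a,0x11,0x17,0x10] = be 7f df 9c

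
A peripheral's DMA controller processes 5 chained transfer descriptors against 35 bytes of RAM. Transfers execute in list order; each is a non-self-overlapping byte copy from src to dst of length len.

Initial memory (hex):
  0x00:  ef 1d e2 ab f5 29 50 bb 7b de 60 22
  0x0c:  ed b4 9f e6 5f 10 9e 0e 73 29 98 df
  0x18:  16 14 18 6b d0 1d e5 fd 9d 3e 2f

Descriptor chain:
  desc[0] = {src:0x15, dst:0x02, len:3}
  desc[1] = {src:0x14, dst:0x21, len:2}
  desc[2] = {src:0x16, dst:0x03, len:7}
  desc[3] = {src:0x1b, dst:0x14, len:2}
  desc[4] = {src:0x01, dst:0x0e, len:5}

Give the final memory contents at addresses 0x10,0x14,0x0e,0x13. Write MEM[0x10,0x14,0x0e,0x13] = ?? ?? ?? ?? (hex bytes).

MEM[0x10,0x14,0x0e,0x13] = 98 6b 1d 0e

[0] 0x15->0x02 len=3 : 29 98 df
[1] 0x14->0x21 len=2 : 73 29
[2] 0x16->0x03 len=7 : 98 df 16 14 18 6b d0
[3] 0x1b->0x14 len=2 : 6b d0
[4] 0x01->0x0e len=5 : 1d 29 98 df 16
query mem[0x10]=0x98, mem[0x14]=0x6b, mem[0x0e]=0x1d, mem[0x13]=0x0e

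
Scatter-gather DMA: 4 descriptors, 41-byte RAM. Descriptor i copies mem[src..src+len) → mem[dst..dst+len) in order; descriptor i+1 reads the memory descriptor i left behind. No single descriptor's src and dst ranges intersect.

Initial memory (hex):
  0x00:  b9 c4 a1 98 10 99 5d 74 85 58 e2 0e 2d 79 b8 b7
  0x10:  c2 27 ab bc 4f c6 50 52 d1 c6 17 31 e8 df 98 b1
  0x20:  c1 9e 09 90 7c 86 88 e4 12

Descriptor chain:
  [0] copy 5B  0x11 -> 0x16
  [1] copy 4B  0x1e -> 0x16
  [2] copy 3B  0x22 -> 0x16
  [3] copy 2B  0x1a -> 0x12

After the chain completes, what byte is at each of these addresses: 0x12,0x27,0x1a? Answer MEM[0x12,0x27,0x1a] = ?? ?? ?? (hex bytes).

#0 dst[0x16+5] := {0x27,0xab,0xbc,0x4f,0xc6}
#1 dst[0x16+4] := {0x98,0xb1,0xc1,0x9e}
#2 dst[0x16+3] := {0x09,0x90,0x7c}
#3 dst[0x12+2] := {0xc6,0x31}
query mem[0x12]=0xc6, mem[0x27]=0xe4, mem[0x1a]=0xc6

MEM[0x12,0x27,0x1a] = c6 e4 c6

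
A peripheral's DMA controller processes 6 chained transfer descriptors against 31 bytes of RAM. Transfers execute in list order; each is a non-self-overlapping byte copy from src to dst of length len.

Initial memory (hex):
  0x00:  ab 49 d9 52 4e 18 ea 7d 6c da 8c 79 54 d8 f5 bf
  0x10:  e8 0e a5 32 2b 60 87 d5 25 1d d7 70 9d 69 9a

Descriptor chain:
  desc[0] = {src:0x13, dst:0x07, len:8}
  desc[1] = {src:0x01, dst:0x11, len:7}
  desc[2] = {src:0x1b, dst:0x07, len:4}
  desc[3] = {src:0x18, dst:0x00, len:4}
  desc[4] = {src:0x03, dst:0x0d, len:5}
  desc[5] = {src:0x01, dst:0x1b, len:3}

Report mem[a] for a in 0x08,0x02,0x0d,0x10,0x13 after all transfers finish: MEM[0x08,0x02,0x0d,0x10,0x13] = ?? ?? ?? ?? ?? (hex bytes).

  after D0: wrote 8B at 0x07 = 322b6087d5251dd7
  after D1: wrote 7B at 0x11 = 49d9524e18ea32
  after D2: wrote 4B at 0x07 = 709d699a
  after D3: wrote 4B at 0x00 = 251dd770
  after D4: wrote 5B at 0x0d = 704e18ea70
  after D5: wrote 3B at 0x1b = 1dd770
query mem[0x08]=0x9d, mem[0x02]=0xd7, mem[0x0d]=0x70, mem[0x10]=0xea, mem[0x13]=0x52

MEM[0x08,0x02,0x0d,0x10,0x13] = 9d d7 70 ea 52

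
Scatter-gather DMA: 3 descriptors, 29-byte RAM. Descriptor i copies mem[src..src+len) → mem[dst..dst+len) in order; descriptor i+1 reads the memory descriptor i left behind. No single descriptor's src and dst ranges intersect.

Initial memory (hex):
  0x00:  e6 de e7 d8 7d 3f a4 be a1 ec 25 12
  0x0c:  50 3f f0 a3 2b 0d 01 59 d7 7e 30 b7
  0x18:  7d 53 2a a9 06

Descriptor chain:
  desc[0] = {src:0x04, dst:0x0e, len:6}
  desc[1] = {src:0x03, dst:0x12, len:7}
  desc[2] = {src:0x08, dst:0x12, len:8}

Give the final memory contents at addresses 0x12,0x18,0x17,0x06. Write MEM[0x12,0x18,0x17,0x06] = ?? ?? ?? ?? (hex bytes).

MEM[0x12,0x18,0x17,0x06] = a1 7d 3f a4

  after D0: wrote 6B at 0x0e = 7d3fa4bea1ec
  after D1: wrote 7B at 0x12 = d87d3fa4bea1ec
  after D2: wrote 8B at 0x12 = a1ec2512503f7d3f
query mem[0x12]=0xa1, mem[0x18]=0x7d, mem[0x17]=0x3f, mem[0x06]=0xa4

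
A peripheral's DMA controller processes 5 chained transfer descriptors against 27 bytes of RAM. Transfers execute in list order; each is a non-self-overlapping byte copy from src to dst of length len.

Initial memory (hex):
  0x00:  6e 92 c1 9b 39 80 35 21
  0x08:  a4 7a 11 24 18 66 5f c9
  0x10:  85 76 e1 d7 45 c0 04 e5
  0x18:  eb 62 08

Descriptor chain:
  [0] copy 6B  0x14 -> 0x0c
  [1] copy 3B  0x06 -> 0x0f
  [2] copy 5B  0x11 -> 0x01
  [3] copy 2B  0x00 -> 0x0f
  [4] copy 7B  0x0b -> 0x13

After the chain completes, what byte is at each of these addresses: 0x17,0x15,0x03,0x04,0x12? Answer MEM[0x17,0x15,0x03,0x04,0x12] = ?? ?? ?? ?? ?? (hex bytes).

MEM[0x17,0x15,0x03,0x04,0x12] = 6e c0 d7 45 e1

#0 dst[0x0c+6] := {0x45,0xc0,0x04,0xe5,0xeb,0x62}
#1 dst[0x0f+3] := {0x35,0x21,0xa4}
#2 dst[0x01+5] := {0xa4,0xe1,0xd7,0x45,0xc0}
#3 dst[0x0f+2] := {0x6e,0xa4}
#4 dst[0x13+7] := {0x24,0x45,0xc0,0x04,0x6e,0xa4,0xa4}
query mem[0x17]=0x6e, mem[0x15]=0xc0, mem[0x03]=0xd7, mem[0x04]=0x45, mem[0x12]=0xe1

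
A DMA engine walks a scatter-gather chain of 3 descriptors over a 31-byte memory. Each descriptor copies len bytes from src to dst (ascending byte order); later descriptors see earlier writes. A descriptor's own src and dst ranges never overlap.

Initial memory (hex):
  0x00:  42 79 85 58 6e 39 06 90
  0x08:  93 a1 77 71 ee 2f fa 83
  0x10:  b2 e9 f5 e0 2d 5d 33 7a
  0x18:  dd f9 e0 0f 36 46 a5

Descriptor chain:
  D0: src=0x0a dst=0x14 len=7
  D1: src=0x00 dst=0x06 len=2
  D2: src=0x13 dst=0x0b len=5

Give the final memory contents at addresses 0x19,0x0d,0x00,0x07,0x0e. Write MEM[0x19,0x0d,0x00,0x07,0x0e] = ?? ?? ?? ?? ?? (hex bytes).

MEM[0x19,0x0d,0x00,0x07,0x0e] = 83 71 42 79 ee

  after D0: wrote 7B at 0x14 = 7771ee2ffa83b2
  after D1: wrote 2B at 0x06 = 4279
  after D2: wrote 5B at 0x0b = e07771ee2f
query mem[0x19]=0x83, mem[0x0d]=0x71, mem[0x00]=0x42, mem[0x07]=0x79, mem[0x0e]=0xee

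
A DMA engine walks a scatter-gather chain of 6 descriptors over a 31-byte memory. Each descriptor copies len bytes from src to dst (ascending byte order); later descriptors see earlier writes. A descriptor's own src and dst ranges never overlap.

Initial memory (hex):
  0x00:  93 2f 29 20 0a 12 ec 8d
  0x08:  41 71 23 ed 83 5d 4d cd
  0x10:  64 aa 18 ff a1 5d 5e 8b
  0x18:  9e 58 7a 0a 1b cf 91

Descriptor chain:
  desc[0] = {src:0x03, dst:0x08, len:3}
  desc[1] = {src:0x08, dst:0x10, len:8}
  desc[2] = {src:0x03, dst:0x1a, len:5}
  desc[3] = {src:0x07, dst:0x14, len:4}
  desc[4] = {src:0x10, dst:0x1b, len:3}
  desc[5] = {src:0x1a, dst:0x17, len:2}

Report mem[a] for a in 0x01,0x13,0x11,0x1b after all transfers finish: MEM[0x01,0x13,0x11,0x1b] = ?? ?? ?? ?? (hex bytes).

[0] 0x03->0x08 len=3 : 20 0a 12
[1] 0x08->0x10 len=8 : 20 0a 12 ed 83 5d 4d cd
[2] 0x03->0x1a len=5 : 20 0a 12 ec 8d
[3] 0x07->0x14 len=4 : 8d 20 0a 12
[4] 0x10->0x1b len=3 : 20 0a 12
[5] 0x1a->0x17 len=2 : 20 20
query mem[0x01]=0x2f, mem[0x13]=0xed, mem[0x11]=0x0a, mem[0x1b]=0x20

MEM[0x01,0x13,0x11,0x1b] = 2f ed 0a 20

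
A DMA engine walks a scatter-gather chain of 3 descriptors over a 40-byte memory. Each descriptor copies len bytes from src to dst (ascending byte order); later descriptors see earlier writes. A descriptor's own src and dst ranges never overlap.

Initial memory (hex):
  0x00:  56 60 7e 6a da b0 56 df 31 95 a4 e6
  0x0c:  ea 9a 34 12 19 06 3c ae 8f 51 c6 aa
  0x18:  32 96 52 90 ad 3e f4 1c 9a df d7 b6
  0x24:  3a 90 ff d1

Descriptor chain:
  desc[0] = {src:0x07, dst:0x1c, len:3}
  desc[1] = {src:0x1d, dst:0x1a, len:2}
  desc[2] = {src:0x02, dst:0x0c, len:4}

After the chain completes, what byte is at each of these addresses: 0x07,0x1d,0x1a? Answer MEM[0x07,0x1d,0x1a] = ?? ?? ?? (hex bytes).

  after D0: wrote 3B at 0x1c = df3195
  after D1: wrote 2B at 0x1a = 3195
  after D2: wrote 4B at 0x0c = 7e6adab0
query mem[0x07]=0xdf, mem[0x1d]=0x31, mem[0x1a]=0x31

MEM[0x07,0x1d,0x1a] = df 31 31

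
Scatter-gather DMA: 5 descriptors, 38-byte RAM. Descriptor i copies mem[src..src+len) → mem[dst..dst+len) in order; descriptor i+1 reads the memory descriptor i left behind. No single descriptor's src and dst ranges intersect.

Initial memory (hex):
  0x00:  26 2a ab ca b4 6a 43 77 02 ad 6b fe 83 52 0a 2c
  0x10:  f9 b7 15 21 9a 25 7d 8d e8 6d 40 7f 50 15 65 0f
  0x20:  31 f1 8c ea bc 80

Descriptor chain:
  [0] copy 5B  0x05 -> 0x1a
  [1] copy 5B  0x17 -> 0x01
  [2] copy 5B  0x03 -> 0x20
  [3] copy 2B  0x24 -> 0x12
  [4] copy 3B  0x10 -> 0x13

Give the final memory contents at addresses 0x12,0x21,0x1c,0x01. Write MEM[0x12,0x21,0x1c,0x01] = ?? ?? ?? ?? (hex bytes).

MEM[0x12,0x21,0x1c,0x01] = 77 6a 77 8d

#0 dst[0x1a+5] := {0x6a,0x43,0x77,0x02,0xad}
#1 dst[0x01+5] := {0x8d,0xe8,0x6d,0x6a,0x43}
#2 dst[0x20+5] := {0x6d,0x6a,0x43,0x43,0x77}
#3 dst[0x12+2] := {0x77,0x80}
#4 dst[0x13+3] := {0xf9,0xb7,0x77}
query mem[0x12]=0x77, mem[0x21]=0x6a, mem[0x1c]=0x77, mem[0x01]=0x8d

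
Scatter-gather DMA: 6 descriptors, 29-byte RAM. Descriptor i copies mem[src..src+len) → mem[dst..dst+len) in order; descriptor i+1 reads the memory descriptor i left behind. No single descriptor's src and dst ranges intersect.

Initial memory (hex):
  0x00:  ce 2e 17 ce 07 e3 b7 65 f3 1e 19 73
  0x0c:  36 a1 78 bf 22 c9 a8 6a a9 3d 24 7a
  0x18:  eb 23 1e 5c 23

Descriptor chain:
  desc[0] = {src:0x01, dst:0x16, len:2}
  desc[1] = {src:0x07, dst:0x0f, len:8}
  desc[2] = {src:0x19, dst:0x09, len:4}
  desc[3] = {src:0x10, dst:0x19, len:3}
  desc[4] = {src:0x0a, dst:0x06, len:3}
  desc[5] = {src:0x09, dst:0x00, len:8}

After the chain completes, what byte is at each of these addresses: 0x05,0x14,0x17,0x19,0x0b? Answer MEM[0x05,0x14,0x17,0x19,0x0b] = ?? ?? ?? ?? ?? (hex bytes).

  after D0: wrote 2B at 0x16 = 2e17
  after D1: wrote 8B at 0x0f = 65f31e197336a178
  after D2: wrote 4B at 0x09 = 231e5c23
  after D3: wrote 3B at 0x19 = f31e19
  after D4: wrote 3B at 0x06 = 1e5c23
  after D5: wrote 8B at 0x00 = 231e5c23a17865f3
query mem[0x05]=0x78, mem[0x14]=0x36, mem[0x17]=0x17, mem[0x19]=0xf3, mem[0x0b]=0x5c

MEM[0x05,0x14,0x17,0x19,0x0b] = 78 36 17 f3 5c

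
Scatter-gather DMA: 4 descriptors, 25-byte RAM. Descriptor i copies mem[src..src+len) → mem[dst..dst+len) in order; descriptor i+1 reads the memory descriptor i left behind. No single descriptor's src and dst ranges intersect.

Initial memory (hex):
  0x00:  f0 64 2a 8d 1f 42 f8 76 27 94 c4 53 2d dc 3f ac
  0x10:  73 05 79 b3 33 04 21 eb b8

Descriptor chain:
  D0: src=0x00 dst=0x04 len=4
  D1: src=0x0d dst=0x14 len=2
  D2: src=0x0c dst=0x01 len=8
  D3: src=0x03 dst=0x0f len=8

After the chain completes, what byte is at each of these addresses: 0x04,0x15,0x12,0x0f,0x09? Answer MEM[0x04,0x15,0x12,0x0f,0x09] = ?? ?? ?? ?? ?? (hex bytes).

  after D0: wrote 4B at 0x04 = f0642a8d
  after D1: wrote 2B at 0x14 = dc3f
  after D2: wrote 8B at 0x01 = 2ddc3fac730579b3
  after D3: wrote 8B at 0x0f = 3fac730579b394c4
query mem[0x04]=0xac, mem[0x15]=0x94, mem[0x12]=0x05, mem[0x0f]=0x3f, mem[0x09]=0x94

MEM[0x04,0x15,0x12,0x0f,0x09] = ac 94 05 3f 94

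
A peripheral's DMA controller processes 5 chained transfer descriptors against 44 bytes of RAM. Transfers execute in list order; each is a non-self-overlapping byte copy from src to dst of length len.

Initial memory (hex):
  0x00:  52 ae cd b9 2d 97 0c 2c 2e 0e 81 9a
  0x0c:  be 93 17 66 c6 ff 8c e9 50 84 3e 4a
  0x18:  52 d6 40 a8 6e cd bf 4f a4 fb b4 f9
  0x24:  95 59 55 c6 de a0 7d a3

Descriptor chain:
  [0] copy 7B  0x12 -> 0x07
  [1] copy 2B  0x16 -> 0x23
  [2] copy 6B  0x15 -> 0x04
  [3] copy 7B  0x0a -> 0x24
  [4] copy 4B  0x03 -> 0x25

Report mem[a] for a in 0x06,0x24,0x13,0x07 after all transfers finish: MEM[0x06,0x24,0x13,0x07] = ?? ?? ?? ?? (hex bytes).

MEM[0x06,0x24,0x13,0x07] = 4a 84 e9 52

D0: mem[0x07..0x0d] <- [8c e9 50 84 3e 4a 52]
D1: mem[0x23..0x24] <- [3e 4a]
D2: mem[0x04..0x09] <- [84 3e 4a 52 d6 40]
D3: mem[0x24..0x2a] <- [84 3e 4a 52 17 66 c6]
D4: mem[0x25..0x28] <- [b9 84 3e 4a]
query mem[0x06]=0x4a, mem[0x24]=0x84, mem[0x13]=0xe9, mem[0x07]=0x52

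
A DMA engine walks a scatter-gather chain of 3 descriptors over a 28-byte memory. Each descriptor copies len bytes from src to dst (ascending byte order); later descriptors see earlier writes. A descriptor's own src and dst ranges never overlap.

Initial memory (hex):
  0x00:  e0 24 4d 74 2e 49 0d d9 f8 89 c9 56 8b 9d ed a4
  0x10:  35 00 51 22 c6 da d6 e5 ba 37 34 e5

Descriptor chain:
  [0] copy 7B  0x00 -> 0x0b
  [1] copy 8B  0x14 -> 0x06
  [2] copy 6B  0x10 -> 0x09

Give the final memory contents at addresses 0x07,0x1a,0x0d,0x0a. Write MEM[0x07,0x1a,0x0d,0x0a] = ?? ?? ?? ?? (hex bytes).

  after D0: wrote 7B at 0x0b = e0244d742e490d
  after D1: wrote 8B at 0x06 = c6dad6e5ba3734e5
  after D2: wrote 6B at 0x09 = 490d5122c6da
query mem[0x07]=0xda, mem[0x1a]=0x34, mem[0x0d]=0xc6, mem[0x0a]=0x0d

MEM[0x07,0x1a,0x0d,0x0a] = da 34 c6 0d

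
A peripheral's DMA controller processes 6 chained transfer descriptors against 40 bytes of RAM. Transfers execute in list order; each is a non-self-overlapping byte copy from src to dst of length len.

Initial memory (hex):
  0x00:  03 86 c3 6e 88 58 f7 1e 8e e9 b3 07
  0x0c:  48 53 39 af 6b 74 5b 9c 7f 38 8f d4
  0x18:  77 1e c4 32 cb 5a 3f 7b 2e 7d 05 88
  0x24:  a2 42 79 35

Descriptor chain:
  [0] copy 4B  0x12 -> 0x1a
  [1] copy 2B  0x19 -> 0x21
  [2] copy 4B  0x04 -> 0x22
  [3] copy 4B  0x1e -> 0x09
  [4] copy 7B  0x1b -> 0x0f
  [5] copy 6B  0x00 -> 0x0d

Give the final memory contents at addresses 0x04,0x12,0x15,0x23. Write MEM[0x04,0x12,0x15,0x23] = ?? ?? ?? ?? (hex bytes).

MEM[0x04,0x12,0x15,0x23] = 88 58 1e 58

[0] 0x12->0x1a len=4 : 5b 9c 7f 38
[1] 0x19->0x21 len=2 : 1e 5b
[2] 0x04->0x22 len=4 : 88 58 f7 1e
[3] 0x1e->0x09 len=4 : 3f 7b 2e 1e
[4] 0x1b->0x0f len=7 : 9c 7f 38 3f 7b 2e 1e
[5] 0x00->0x0d len=6 : 03 86 c3 6e 88 58
query mem[0x04]=0x88, mem[0x12]=0x58, mem[0x15]=0x1e, mem[0x23]=0x58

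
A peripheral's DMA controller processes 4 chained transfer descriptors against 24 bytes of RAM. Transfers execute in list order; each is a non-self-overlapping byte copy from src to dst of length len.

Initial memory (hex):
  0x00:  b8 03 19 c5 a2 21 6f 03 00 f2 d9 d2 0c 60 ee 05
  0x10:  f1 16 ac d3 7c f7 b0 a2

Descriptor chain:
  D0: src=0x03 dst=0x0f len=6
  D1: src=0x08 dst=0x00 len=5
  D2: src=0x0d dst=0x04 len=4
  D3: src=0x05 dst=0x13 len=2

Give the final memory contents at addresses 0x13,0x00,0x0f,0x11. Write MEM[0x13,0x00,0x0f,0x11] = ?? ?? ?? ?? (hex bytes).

MEM[0x13,0x00,0x0f,0x11] = ee 00 c5 21

[0] 0x03->0x0f len=6 : c5 a2 21 6f 03 00
[1] 0x08->0x00 len=5 : 00 f2 d9 d2 0c
[2] 0x0d->0x04 len=4 : 60 ee c5 a2
[3] 0x05->0x13 len=2 : ee c5
query mem[0x13]=0xee, mem[0x00]=0x00, mem[0x0f]=0xc5, mem[0x11]=0x21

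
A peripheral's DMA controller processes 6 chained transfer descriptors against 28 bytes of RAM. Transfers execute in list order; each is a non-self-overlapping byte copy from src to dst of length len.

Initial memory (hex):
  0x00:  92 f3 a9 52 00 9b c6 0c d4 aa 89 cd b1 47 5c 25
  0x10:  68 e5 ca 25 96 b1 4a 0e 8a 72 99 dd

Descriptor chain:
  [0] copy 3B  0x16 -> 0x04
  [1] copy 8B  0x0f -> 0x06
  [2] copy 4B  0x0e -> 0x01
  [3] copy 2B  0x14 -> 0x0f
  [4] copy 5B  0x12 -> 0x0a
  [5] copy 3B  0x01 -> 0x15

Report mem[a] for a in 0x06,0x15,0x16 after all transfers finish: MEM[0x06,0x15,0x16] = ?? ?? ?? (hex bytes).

MEM[0x06,0x15,0x16] = 25 5c 25

[0] 0x16->0x04 len=3 : 4a 0e 8a
[1] 0x0f->0x06 len=8 : 25 68 e5 ca 25 96 b1 4a
[2] 0x0e->0x01 len=4 : 5c 25 68 e5
[3] 0x14->0x0f len=2 : 96 b1
[4] 0x12->0x0a len=5 : ca 25 96 b1 4a
[5] 0x01->0x15 len=3 : 5c 25 68
query mem[0x06]=0x25, mem[0x15]=0x5c, mem[0x16]=0x25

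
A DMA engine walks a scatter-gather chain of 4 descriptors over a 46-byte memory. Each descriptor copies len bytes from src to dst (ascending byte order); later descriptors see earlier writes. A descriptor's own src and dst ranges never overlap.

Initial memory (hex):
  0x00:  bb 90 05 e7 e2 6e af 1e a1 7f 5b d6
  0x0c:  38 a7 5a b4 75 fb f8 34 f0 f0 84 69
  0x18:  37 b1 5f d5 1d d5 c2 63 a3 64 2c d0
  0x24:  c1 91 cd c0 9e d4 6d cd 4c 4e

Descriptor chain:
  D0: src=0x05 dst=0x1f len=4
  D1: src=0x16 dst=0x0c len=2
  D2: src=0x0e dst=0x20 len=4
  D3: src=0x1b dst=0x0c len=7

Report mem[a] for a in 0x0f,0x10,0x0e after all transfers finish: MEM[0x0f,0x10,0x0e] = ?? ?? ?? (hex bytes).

  after D0: wrote 4B at 0x1f = 6eaf1ea1
  after D1: wrote 2B at 0x0c = 8469
  after D2: wrote 4B at 0x20 = 5ab475fb
  after D3: wrote 7B at 0x0c = d51dd5c26e5ab4
query mem[0x0f]=0xc2, mem[0x10]=0x6e, mem[0x0e]=0xd5

MEM[0x0f,0x10,0x0e] = c2 6e d5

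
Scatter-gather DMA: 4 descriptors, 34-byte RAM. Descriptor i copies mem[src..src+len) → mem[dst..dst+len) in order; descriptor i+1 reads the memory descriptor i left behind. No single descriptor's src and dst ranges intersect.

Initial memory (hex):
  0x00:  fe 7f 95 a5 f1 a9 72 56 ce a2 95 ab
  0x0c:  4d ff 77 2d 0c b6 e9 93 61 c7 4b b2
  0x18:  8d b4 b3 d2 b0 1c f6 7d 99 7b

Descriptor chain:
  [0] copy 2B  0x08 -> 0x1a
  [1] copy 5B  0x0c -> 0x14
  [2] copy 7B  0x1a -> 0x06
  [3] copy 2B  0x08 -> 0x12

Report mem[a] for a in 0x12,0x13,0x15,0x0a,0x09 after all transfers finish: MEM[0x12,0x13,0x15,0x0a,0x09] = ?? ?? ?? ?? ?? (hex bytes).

MEM[0x12,0x13,0x15,0x0a,0x09] = b0 1c ff f6 1c

#0 dst[0x1a+2] := {0xce,0xa2}
#1 dst[0x14+5] := {0x4d,0xff,0x77,0x2d,0x0c}
#2 dst[0x06+7] := {0xce,0xa2,0xb0,0x1c,0xf6,0x7d,0x99}
#3 dst[0x12+2] := {0xb0,0x1c}
query mem[0x12]=0xb0, mem[0x13]=0x1c, mem[0x15]=0xff, mem[0x0a]=0xf6, mem[0x09]=0x1c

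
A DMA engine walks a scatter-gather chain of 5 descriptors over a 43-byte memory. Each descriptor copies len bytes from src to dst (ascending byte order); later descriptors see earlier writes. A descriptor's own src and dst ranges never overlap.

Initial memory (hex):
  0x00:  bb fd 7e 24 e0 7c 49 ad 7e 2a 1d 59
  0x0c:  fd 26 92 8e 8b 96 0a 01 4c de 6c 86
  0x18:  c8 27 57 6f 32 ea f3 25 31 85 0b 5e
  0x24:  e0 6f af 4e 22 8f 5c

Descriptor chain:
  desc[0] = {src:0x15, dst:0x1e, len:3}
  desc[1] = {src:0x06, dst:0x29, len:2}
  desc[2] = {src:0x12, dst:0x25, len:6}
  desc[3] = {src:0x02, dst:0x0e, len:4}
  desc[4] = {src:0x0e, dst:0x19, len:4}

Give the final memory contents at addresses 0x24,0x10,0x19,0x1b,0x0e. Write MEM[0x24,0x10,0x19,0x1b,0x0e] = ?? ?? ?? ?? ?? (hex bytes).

[0] 0x15->0x1e len=3 : de 6c 86
[1] 0x06->0x29 len=2 : 49 ad
[2] 0x12->0x25 len=6 : 0a 01 4c de 6c 86
[3] 0x02->0x0e len=4 : 7e 24 e0 7c
[4] 0x0e->0x19 len=4 : 7e 24 e0 7c
query mem[0x24]=0xe0, mem[0x10]=0xe0, mem[0x19]=0x7e, mem[0x1b]=0xe0, mem[0x0e]=0x7e

MEM[0x24,0x10,0x19,0x1b,0x0e] = e0 e0 7e e0 7e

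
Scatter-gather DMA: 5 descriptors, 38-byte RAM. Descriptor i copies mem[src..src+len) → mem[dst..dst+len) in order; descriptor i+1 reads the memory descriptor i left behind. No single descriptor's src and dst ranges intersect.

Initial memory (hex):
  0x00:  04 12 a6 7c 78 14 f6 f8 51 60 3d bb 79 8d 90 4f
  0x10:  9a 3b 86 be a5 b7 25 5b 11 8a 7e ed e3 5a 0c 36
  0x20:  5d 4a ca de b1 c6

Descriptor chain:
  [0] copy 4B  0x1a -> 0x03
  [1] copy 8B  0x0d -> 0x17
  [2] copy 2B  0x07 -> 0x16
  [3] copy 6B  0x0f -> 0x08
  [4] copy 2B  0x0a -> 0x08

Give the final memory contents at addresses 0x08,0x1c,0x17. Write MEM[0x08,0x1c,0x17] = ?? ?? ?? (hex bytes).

MEM[0x08,0x1c,0x17] = 3b 86 51

  after D0: wrote 4B at 0x03 = 7eede35a
  after D1: wrote 8B at 0x17 = 8d904f9a3b86bea5
  after D2: wrote 2B at 0x16 = f851
  after D3: wrote 6B at 0x08 = 4f9a3b86bea5
  after D4: wrote 2B at 0x08 = 3b86
query mem[0x08]=0x3b, mem[0x1c]=0x86, mem[0x17]=0x51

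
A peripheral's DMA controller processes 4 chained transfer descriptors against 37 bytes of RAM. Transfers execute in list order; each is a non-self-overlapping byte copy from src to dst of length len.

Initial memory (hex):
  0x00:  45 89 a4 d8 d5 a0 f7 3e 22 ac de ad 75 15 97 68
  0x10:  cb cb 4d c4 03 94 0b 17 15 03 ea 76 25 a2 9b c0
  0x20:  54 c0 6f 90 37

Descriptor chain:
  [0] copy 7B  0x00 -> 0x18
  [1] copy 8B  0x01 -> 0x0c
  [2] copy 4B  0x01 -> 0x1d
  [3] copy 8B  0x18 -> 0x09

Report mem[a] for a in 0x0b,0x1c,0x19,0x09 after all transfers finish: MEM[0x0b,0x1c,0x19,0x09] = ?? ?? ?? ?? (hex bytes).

[0] 0x00->0x18 len=7 : 45 89 a4 d8 d5 a0 f7
[1] 0x01->0x0c len=8 : 89 a4 d8 d5 a0 f7 3e 22
[2] 0x01->0x1d len=4 : 89 a4 d8 d5
[3] 0x18->0x09 len=8 : 45 89 a4 d8 d5 89 a4 d8
query mem[0x0b]=0xa4, mem[0x1c]=0xd5, mem[0x19]=0x89, mem[0x09]=0x45

MEM[0x0b,0x1c,0x19,0x09] = a4 d5 89 45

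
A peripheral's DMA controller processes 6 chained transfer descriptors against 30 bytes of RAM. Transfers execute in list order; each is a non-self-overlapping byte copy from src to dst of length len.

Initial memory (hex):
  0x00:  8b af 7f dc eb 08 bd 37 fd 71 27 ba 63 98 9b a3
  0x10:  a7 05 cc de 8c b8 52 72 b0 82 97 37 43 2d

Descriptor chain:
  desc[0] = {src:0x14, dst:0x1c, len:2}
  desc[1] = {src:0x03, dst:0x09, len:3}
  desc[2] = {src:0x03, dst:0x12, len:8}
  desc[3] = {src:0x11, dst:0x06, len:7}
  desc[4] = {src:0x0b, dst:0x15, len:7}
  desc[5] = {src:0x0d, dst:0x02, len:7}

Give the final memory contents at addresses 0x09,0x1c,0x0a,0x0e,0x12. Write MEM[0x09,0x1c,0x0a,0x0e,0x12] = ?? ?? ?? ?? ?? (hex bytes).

MEM[0x09,0x1c,0x0a,0x0e,0x12] = 08 8c bd 9b dc

[0] 0x14->0x1c len=2 : 8c b8
[1] 0x03->0x09 len=3 : dc eb 08
[2] 0x03->0x12 len=8 : dc eb 08 bd 37 fd dc eb
[3] 0x11->0x06 len=7 : 05 dc eb 08 bd 37 fd
[4] 0x0b->0x15 len=7 : 37 fd 98 9b a3 a7 05
[5] 0x0d->0x02 len=7 : 98 9b a3 a7 05 dc eb
query mem[0x09]=0x08, mem[0x1c]=0x8c, mem[0x0a]=0xbd, mem[0x0e]=0x9b, mem[0x12]=0xdc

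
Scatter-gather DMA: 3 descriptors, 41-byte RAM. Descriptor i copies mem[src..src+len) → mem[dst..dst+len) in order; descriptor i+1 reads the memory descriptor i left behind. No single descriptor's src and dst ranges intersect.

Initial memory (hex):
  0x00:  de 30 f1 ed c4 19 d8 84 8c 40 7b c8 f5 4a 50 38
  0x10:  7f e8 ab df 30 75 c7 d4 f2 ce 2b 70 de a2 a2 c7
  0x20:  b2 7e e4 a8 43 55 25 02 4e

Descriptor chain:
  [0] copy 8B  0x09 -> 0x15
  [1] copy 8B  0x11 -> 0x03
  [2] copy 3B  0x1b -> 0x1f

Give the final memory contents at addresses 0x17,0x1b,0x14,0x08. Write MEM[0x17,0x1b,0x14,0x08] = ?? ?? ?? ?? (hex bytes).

#0 dst[0x15+8] := {0x40,0x7b,0xc8,0xf5,0x4a,0x50,0x38,0x7f}
#1 dst[0x03+8] := {0xe8,0xab,0xdf,0x30,0x40,0x7b,0xc8,0xf5}
#2 dst[0x1f+3] := {0x38,0x7f,0xa2}
query mem[0x17]=0xc8, mem[0x1b]=0x38, mem[0x14]=0x30, mem[0x08]=0x7b

MEM[0x17,0x1b,0x14,0x08] = c8 38 30 7b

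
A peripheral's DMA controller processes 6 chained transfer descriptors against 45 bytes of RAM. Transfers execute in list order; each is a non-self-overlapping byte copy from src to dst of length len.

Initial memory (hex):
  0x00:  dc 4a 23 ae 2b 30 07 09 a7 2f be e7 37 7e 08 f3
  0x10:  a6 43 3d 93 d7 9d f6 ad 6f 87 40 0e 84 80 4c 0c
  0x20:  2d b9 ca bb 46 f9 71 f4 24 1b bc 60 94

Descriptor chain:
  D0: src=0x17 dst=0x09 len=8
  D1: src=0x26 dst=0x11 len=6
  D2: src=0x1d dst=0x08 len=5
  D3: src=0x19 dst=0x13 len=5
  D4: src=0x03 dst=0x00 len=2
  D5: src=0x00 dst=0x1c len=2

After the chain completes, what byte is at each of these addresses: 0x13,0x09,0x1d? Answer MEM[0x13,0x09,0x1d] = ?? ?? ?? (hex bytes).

MEM[0x13,0x09,0x1d] = 87 4c 2b

  after D0: wrote 8B at 0x09 = ad6f87400e84804c
  after D1: wrote 6B at 0x11 = 71f4241bbc60
  after D2: wrote 5B at 0x08 = 804c0c2db9
  after D3: wrote 5B at 0x13 = 87400e8480
  after D4: wrote 2B at 0x00 = ae2b
  after D5: wrote 2B at 0x1c = ae2b
query mem[0x13]=0x87, mem[0x09]=0x4c, mem[0x1d]=0x2b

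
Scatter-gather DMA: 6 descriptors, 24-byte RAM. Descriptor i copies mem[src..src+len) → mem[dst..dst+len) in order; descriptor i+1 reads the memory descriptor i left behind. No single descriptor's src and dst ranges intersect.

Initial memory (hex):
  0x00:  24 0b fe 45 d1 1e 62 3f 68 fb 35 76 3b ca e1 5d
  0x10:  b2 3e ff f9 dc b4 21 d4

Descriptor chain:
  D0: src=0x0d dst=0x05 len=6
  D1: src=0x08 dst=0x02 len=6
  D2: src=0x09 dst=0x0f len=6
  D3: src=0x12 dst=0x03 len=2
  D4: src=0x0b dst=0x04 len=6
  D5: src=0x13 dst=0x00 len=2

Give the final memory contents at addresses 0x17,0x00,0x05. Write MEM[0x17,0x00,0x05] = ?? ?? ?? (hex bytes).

D0: mem[0x05..0x0a] <- [ca e1 5d b2 3e ff]
D1: mem[0x02..0x07] <- [b2 3e ff 76 3b ca]
D2: mem[0x0f..0x14] <- [3e ff 76 3b ca e1]
D3: mem[0x03..0x04] <- [3b ca]
D4: mem[0x04..0x09] <- [76 3b ca e1 3e ff]
D5: mem[0x00..0x01] <- [ca e1]
query mem[0x17]=0xd4, mem[0x00]=0xca, mem[0x05]=0x3b

MEM[0x17,0x00,0x05] = d4 ca 3b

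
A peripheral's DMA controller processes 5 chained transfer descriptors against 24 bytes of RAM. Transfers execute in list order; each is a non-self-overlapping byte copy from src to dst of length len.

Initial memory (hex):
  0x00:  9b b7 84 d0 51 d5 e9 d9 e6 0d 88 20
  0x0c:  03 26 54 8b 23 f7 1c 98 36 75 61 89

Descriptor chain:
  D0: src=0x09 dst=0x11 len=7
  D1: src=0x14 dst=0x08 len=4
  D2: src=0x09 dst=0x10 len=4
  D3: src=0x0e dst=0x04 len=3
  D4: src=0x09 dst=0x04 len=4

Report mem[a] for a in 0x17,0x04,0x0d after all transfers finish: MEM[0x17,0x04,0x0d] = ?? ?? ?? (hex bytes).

D0: mem[0x11..0x17] <- [0d 88 20 03 26 54 8b]
D1: mem[0x08..0x0b] <- [03 26 54 8b]
D2: mem[0x10..0x13] <- [26 54 8b 03]
D3: mem[0x04..0x06] <- [54 8b 26]
D4: mem[0x04..0x07] <- [26 54 8b 03]
query mem[0x17]=0x8b, mem[0x04]=0x26, mem[0x0d]=0x26

MEM[0x17,0x04,0x0d] = 8b 26 26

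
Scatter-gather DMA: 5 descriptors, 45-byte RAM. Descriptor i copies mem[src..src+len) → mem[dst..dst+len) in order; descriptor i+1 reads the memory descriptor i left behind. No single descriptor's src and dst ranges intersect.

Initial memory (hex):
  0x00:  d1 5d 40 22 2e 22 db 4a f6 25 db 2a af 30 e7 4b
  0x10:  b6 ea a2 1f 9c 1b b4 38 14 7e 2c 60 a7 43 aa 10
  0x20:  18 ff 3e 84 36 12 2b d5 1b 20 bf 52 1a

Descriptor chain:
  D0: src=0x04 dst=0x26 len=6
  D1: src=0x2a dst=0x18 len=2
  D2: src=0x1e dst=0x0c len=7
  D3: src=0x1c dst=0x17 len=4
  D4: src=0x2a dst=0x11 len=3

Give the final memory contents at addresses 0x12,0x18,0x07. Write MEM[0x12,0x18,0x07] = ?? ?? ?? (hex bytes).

MEM[0x12,0x18,0x07] = 25 43 4a

[0] 0x04->0x26 len=6 : 2e 22 db 4a f6 25
[1] 0x2a->0x18 len=2 : f6 25
[2] 0x1e->0x0c len=7 : aa 10 18 ff 3e 84 36
[3] 0x1c->0x17 len=4 : a7 43 aa 10
[4] 0x2a->0x11 len=3 : f6 25 1a
query mem[0x12]=0x25, mem[0x18]=0x43, mem[0x07]=0x4a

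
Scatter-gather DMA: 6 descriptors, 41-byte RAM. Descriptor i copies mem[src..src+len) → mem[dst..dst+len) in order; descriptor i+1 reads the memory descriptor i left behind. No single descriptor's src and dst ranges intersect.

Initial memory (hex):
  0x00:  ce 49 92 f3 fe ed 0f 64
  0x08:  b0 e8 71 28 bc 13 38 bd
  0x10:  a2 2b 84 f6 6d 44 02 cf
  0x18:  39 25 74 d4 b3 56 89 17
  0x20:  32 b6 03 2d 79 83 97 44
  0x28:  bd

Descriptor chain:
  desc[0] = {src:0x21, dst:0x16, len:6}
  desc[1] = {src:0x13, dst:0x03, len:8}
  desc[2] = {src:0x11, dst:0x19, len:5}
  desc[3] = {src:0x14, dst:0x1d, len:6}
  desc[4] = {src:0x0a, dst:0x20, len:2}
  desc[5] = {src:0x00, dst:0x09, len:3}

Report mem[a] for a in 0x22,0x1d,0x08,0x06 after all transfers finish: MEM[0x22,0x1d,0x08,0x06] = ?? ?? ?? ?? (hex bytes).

MEM[0x22,0x1d,0x08,0x06] = 2b 6d 2d b6

[0] 0x21->0x16 len=6 : b6 03 2d 79 83 97
[1] 0x13->0x03 len=8 : f6 6d 44 b6 03 2d 79 83
[2] 0x11->0x19 len=5 : 2b 84 f6 6d 44
[3] 0x14->0x1d len=6 : 6d 44 b6 03 2d 2b
[4] 0x0a->0x20 len=2 : 83 28
[5] 0x00->0x09 len=3 : ce 49 92
query mem[0x22]=0x2b, mem[0x1d]=0x6d, mem[0x08]=0x2d, mem[0x06]=0xb6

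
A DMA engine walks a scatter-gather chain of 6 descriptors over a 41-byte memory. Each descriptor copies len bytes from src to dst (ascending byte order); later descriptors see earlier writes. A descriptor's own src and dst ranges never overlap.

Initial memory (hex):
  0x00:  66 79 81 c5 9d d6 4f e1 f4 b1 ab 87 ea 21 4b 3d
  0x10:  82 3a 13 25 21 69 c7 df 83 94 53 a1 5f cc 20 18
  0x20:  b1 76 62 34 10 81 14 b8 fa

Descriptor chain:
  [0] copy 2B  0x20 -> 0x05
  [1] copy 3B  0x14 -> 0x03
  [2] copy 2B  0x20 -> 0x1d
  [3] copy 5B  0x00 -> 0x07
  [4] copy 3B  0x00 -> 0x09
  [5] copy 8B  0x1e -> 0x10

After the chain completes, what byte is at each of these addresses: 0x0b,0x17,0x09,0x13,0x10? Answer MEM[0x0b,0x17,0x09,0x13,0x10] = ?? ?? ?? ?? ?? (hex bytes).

#0 dst[0x05+2] := {0xb1,0x76}
#1 dst[0x03+3] := {0x21,0x69,0xc7}
#2 dst[0x1d+2] := {0xb1,0x76}
#3 dst[0x07+5] := {0x66,0x79,0x81,0x21,0x69}
#4 dst[0x09+3] := {0x66,0x79,0x81}
#5 dst[0x10+8] := {0x76,0x18,0xb1,0x76,0x62,0x34,0x10,0x81}
query mem[0x0b]=0x81, mem[0x17]=0x81, mem[0x09]=0x66, mem[0x13]=0x76, mem[0x10]=0x76

MEM[0x0b,0x17,0x09,0x13,0x10] = 81 81 66 76 76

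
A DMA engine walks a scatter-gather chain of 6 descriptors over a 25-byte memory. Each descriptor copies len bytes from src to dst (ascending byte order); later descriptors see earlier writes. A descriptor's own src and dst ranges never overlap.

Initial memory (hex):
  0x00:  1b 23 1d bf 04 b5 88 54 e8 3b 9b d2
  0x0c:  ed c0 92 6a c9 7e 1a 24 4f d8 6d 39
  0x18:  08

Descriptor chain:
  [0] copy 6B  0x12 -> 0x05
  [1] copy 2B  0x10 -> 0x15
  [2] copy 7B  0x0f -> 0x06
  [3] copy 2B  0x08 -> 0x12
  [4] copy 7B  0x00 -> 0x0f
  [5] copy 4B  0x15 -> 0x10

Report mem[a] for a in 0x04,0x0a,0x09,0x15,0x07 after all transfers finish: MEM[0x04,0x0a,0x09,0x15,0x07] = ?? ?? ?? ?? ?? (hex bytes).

MEM[0x04,0x0a,0x09,0x15,0x07] = 04 24 1a 6a c9

  after D0: wrote 6B at 0x05 = 1a244fd86d39
  after D1: wrote 2B at 0x15 = c97e
  after D2: wrote 7B at 0x06 = 6ac97e1a244fc9
  after D3: wrote 2B at 0x12 = 7e1a
  after D4: wrote 7B at 0x0f = 1b231dbf041a6a
  after D5: wrote 4B at 0x10 = 6a7e3908
query mem[0x04]=0x04, mem[0x0a]=0x24, mem[0x09]=0x1a, mem[0x15]=0x6a, mem[0x07]=0xc9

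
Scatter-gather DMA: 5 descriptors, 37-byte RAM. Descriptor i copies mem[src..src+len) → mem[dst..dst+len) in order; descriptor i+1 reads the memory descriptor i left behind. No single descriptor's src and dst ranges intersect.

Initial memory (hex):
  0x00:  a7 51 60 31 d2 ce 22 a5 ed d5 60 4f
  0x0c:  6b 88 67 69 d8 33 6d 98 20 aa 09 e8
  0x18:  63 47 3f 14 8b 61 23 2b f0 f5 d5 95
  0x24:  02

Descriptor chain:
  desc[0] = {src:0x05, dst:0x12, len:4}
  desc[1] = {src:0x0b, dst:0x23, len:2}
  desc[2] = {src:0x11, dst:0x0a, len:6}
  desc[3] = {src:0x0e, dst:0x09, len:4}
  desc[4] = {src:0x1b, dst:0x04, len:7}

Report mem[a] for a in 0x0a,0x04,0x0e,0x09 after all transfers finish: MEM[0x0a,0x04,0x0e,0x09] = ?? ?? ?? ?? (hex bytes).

MEM[0x0a,0x04,0x0e,0x09] = f5 14 ed f0

#0 dst[0x12+4] := {0xce,0x22,0xa5,0xed}
#1 dst[0x23+2] := {0x4f,0x6b}
#2 dst[0x0a+6] := {0x33,0xce,0x22,0xa5,0xed,0x09}
#3 dst[0x09+4] := {0xed,0x09,0xd8,0x33}
#4 dst[0x04+7] := {0x14,0x8b,0x61,0x23,0x2b,0xf0,0xf5}
query mem[0x0a]=0xf5, mem[0x04]=0x14, mem[0x0e]=0xed, mem[0x09]=0xf0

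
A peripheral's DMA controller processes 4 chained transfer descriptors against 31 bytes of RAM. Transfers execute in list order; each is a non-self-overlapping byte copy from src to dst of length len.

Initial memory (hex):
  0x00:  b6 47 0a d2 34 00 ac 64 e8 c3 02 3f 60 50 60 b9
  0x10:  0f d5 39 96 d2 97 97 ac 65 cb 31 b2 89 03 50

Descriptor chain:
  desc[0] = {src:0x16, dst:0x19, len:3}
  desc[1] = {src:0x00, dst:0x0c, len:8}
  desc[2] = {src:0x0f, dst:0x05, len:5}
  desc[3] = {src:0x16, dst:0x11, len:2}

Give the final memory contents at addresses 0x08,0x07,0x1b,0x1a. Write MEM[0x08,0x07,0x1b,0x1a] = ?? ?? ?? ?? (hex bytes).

  after D0: wrote 3B at 0x19 = 97ac65
  after D1: wrote 8B at 0x0c = b6470ad23400ac64
  after D2: wrote 5B at 0x05 = d23400ac64
  after D3: wrote 2B at 0x11 = 97ac
query mem[0x08]=0xac, mem[0x07]=0x00, mem[0x1b]=0x65, mem[0x1a]=0xac

MEM[0x08,0x07,0x1b,0x1a] = ac 00 65 ac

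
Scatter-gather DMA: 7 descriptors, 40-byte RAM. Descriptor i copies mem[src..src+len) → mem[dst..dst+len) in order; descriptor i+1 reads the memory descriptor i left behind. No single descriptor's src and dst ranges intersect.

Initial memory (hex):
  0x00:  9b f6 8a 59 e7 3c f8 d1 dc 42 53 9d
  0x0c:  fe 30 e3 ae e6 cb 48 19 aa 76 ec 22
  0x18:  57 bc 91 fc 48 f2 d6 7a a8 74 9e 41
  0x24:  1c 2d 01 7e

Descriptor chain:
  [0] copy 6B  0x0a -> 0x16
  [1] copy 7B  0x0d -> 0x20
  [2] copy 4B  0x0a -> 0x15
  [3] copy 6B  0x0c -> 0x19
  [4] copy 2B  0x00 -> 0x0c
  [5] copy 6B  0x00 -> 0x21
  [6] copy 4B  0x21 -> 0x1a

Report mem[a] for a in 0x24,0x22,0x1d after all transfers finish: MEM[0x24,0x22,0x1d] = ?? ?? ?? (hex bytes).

D0: mem[0x16..0x1b] <- [53 9d fe 30 e3 ae]
D1: mem[0x20..0x26] <- [30 e3 ae e6 cb 48 19]
D2: mem[0x15..0x18] <- [53 9d fe 30]
D3: mem[0x19..0x1e] <- [fe 30 e3 ae e6 cb]
D4: mem[0x0c..0x0d] <- [9b f6]
D5: mem[0x21..0x26] <- [9b f6 8a 59 e7 3c]
D6: mem[0x1a..0x1d] <- [9b f6 8a 59]
query mem[0x24]=0x59, mem[0x22]=0xf6, mem[0x1d]=0x59

MEM[0x24,0x22,0x1d] = 59 f6 59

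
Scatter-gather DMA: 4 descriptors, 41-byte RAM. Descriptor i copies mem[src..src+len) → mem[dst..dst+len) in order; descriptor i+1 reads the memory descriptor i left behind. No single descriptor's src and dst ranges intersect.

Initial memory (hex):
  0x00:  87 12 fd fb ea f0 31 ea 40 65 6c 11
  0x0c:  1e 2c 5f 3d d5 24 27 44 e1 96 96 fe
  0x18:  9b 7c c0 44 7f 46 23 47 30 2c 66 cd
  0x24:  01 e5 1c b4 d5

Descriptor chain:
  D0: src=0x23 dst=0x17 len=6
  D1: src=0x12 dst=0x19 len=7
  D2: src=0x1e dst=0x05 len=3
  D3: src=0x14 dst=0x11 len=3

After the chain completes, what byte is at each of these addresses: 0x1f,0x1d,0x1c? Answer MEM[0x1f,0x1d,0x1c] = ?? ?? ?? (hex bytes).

MEM[0x1f,0x1d,0x1c] = 01 96 96

D0: mem[0x17..0x1c] <- [cd 01 e5 1c b4 d5]
D1: mem[0x19..0x1f] <- [27 44 e1 96 96 cd 01]
D2: mem[0x05..0x07] <- [cd 01 30]
D3: mem[0x11..0x13] <- [e1 96 96]
query mem[0x1f]=0x01, mem[0x1d]=0x96, mem[0x1c]=0x96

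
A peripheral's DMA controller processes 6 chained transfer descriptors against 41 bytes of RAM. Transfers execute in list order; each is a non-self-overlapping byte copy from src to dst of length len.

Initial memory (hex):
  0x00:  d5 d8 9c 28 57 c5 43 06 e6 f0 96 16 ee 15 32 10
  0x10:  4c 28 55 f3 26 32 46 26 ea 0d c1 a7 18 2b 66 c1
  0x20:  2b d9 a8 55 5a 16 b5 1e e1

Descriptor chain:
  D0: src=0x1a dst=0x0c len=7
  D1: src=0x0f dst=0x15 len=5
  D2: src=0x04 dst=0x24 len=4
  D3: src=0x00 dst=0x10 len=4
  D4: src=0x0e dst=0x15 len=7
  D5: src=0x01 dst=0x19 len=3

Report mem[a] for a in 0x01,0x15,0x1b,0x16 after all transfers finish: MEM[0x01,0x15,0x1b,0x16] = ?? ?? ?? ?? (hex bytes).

  after D0: wrote 7B at 0x0c = c1a7182b66c12b
  after D1: wrote 5B at 0x15 = 2b66c12bf3
  after D2: wrote 4B at 0x24 = 57c54306
  after D3: wrote 4B at 0x10 = d5d89c28
  after D4: wrote 7B at 0x15 = 182bd5d89c2826
  after D5: wrote 3B at 0x19 = d89c28
query mem[0x01]=0xd8, mem[0x15]=0x18, mem[0x1b]=0x28, mem[0x16]=0x2b

MEM[0x01,0x15,0x1b,0x16] = d8 18 28 2b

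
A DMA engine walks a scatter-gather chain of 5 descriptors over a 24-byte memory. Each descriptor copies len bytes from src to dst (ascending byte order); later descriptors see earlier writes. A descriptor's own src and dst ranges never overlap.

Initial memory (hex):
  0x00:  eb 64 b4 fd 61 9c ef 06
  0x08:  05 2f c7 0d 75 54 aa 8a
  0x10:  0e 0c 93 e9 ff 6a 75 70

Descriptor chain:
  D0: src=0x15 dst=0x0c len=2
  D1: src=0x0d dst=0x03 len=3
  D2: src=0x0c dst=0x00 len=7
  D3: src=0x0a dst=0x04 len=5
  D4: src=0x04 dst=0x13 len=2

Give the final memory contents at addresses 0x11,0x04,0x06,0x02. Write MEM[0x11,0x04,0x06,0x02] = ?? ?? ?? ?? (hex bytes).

MEM[0x11,0x04,0x06,0x02] = 0c c7 6a aa

D0: mem[0x0c..0x0d] <- [6a 75]
D1: mem[0x03..0x05] <- [75 aa 8a]
D2: mem[0x00..0x06] <- [6a 75 aa 8a 0e 0c 93]
D3: mem[0x04..0x08] <- [c7 0d 6a 75 aa]
D4: mem[0x13..0x14] <- [c7 0d]
query mem[0x11]=0x0c, mem[0x04]=0xc7, mem[0x06]=0x6a, mem[0x02]=0xaa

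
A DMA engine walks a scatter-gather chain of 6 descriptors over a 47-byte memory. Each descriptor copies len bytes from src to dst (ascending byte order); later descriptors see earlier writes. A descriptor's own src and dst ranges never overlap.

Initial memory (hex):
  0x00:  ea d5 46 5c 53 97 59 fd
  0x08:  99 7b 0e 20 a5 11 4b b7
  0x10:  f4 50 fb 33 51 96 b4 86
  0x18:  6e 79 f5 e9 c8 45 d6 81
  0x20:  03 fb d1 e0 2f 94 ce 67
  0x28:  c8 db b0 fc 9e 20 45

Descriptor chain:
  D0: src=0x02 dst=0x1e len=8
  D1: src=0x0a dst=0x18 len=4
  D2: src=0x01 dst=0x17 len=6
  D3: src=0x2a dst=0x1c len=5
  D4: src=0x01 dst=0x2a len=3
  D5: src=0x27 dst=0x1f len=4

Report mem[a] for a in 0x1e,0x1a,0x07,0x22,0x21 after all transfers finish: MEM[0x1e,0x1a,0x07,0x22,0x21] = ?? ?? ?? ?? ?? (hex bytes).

MEM[0x1e,0x1a,0x07,0x22,0x21] = 9e 53 fd d5 db

[0] 0x02->0x1e len=8 : 46 5c 53 97 59 fd 99 7b
[1] 0x0a->0x18 len=4 : 0e 20 a5 11
[2] 0x01->0x17 len=6 : d5 46 5c 53 97 59
[3] 0x2a->0x1c len=5 : b0 fc 9e 20 45
[4] 0x01->0x2a len=3 : d5 46 5c
[5] 0x27->0x1f len=4 : 67 c8 db d5
query mem[0x1e]=0x9e, mem[0x1a]=0x53, mem[0x07]=0xfd, mem[0x22]=0xd5, mem[0x21]=0xdb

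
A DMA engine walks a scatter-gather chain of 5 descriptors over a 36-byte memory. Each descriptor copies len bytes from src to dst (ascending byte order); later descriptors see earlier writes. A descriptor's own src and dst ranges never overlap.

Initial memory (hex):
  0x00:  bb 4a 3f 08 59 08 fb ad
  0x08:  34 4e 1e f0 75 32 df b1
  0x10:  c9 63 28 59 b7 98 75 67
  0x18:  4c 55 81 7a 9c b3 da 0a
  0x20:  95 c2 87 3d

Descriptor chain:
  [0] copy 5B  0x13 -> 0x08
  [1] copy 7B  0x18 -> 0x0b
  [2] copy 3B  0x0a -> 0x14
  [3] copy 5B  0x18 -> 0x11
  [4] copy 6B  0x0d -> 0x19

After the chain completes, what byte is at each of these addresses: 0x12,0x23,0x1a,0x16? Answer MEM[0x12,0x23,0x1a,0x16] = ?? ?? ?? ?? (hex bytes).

[0] 0x13->0x08 len=5 : 59 b7 98 75 67
[1] 0x18->0x0b len=7 : 4c 55 81 7a 9c b3 da
[2] 0x0a->0x14 len=3 : 98 4c 55
[3] 0x18->0x11 len=5 : 4c 55 81 7a 9c
[4] 0x0d->0x19 len=6 : 81 7a 9c b3 4c 55
query mem[0x12]=0x55, mem[0x23]=0x3d, mem[0x1a]=0x7a, mem[0x16]=0x55

MEM[0x12,0x23,0x1a,0x16] = 55 3d 7a 55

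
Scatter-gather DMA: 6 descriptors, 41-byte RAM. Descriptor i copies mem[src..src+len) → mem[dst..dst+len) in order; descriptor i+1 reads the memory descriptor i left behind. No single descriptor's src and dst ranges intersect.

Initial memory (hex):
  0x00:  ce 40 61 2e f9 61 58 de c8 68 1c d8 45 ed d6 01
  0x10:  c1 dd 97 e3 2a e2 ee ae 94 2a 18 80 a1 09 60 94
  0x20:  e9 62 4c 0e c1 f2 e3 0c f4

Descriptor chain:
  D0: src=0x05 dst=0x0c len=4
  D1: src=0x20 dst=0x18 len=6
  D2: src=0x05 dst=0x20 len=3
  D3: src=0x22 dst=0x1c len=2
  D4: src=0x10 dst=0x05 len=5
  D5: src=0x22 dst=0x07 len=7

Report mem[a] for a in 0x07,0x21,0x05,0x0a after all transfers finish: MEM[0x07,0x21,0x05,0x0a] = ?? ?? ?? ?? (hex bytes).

[0] 0x05->0x0c len=4 : 61 58 de c8
[1] 0x20->0x18 len=6 : e9 62 4c 0e c1 f2
[2] 0x05->0x20 len=3 : 61 58 de
[3] 0x22->0x1c len=2 : de 0e
[4] 0x10->0x05 len=5 : c1 dd 97 e3 2a
[5] 0x22->0x07 len=7 : de 0e c1 f2 e3 0c f4
query mem[0x07]=0xde, mem[0x21]=0x58, mem[0x05]=0xc1, mem[0x0a]=0xf2

MEM[0x07,0x21,0x05,0x0a] = de 58 c1 f2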